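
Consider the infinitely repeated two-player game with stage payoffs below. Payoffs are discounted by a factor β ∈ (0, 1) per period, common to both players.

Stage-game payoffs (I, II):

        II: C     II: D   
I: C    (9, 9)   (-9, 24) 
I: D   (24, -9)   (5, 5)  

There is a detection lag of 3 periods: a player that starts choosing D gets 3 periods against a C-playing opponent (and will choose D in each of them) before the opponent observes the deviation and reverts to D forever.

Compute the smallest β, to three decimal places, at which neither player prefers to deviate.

Deviating for the 3 undetected periods gains 24−9 = 15 per period over cooperation, then loses 9−5 = 4 per period forever once punishment starts.
Gain: 15(1 + β + … + β^2); loss: 4·β^3/(1−β).
No profitable deviation ⇔ 15(1−β^3) ≤ 4·β^3, i.e. β^3 ≥ 15/(15+4) = 15/19.
Hence β ≥ (15/19)^(1/3) ≈ 0.924.

0.924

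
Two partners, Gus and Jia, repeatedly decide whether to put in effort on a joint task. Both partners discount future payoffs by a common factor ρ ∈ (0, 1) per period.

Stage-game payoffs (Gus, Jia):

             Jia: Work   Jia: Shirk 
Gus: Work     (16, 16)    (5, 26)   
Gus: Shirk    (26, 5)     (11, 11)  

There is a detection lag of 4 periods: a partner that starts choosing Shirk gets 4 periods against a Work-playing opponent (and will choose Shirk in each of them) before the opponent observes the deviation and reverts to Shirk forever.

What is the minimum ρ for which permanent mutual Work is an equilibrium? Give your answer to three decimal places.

0.904

A deviator earns 26 for 4 periods, then 11 forever; cooperating earns 16 forever. Multiplying the IC by (1−ρ):
16 ≥ 26(1−ρ^4) + 11ρ^4, so 15·ρ^4 ≥ 10 and ρ^4 ≥ 2/3.
ρ ≥ (2/3)^(1/4) ≈ 0.904.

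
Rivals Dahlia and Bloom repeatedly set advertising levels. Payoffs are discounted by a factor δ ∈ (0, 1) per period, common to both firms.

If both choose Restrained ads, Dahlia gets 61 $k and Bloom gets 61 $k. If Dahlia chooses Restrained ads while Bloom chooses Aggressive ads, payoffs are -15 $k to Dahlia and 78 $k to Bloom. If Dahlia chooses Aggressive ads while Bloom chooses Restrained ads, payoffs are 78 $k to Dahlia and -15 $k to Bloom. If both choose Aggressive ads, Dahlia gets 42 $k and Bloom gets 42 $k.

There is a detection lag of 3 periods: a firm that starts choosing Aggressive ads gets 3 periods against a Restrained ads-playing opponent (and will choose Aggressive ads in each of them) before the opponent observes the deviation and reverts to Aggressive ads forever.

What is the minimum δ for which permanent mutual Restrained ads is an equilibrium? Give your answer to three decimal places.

Deviating for the 3 undetected periods gains 78−61 = 17 per period over cooperation, then loses 61−42 = 19 per period forever once punishment starts.
Gain: 17(1 + δ + … + δ^2); loss: 19·δ^3/(1−δ).
No profitable deviation ⇔ 17(1−δ^3) ≤ 19·δ^3, i.e. δ^3 ≥ 17/(17+19) = 17/36.
Hence δ ≥ (17/36)^(1/3) ≈ 0.779.

0.779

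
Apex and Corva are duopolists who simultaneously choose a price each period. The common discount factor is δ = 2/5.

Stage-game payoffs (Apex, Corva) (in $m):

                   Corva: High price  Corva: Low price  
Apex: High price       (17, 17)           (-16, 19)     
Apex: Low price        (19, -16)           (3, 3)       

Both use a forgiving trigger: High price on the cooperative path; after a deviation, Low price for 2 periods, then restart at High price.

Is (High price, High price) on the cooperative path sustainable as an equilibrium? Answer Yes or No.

Yes

IC: δ+…+δ^2 ≥ (19−17)/(17−3) = 1/7.
At δ = 2/5: partial sum = 0.5600 ≥ 0.1429. Cooperation sustainable.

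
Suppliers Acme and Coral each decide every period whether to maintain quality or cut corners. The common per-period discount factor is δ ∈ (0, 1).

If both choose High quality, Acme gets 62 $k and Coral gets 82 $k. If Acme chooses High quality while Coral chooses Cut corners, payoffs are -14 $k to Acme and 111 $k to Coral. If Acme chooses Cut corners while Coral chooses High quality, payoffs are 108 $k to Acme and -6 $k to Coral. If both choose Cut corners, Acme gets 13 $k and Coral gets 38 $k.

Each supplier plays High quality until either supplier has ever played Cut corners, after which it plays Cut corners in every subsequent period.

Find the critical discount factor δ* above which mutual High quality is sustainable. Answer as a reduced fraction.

46/95

Acme's threshold: (108−62)/(108−13) = 46/95.
Coral's threshold: (111−82)/(111−38) = 29/73.
46/95 > 29/73, so Acme binds and δ* = 46/95.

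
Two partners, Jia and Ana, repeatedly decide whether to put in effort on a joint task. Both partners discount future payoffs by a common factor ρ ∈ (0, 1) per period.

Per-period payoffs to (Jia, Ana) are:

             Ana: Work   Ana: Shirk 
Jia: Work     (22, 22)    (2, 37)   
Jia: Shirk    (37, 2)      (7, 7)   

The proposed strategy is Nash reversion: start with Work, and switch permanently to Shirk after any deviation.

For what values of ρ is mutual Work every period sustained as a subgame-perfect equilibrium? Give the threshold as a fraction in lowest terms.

Under grim trigger the critical discount factor is (T−C)/(T−P) with T = 37, C = 22, P = 7.
ρ* = (37−22)/(37−7) = 15/30 = 1/2.

1/2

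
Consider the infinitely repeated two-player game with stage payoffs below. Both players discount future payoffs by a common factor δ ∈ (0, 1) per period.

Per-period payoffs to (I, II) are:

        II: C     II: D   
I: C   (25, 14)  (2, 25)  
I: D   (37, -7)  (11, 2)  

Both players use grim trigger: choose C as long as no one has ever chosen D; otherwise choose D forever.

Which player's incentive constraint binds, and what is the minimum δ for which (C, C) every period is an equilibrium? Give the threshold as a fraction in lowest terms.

II; δ ≥ 11/23

I: cooperation gives 25 each period; deviation gives 37 once then 11 forever.
  25/(1−δ) ≥ 37 + 11δ/(1−δ) ⇒ δ ≥ 12/26 = 6/13.
II: cooperation gives 14 each period; deviation gives 25 once then 2 forever.
  δ ≥ 11/23.
Both must hold, so the binding constraint is II's: δ ≥ 11/23.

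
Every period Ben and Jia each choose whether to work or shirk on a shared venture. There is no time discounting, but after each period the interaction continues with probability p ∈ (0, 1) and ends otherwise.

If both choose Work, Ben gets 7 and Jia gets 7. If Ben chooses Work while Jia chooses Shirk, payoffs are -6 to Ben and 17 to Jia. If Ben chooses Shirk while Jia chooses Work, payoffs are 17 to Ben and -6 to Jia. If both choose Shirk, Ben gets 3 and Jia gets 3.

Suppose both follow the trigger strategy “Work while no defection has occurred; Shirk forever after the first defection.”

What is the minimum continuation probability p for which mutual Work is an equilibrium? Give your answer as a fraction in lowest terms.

5/7

With no time discounting, the continuation probability p plays the role of the discount factor.
Grim-trigger IC: 7/(1−p) ≥ 17 + 3p/(1−p) ⇒ p ≥ (17−7)/(17−3) = 5/7.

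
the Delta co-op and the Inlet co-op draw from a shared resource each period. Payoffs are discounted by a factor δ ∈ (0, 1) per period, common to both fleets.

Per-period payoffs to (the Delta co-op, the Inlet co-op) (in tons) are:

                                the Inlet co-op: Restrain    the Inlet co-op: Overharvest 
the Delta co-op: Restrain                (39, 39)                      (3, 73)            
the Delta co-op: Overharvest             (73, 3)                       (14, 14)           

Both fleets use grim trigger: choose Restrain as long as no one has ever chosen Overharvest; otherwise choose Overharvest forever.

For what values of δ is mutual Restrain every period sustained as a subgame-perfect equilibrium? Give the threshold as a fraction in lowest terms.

One-period gain from deviating is 73 − 39 = 34. The loss is 39 − 14 = 25 in every subsequent period, with present value 25·δ/(1−δ).
Deviation is unprofitable when 25·δ/(1−δ) ≥ 34, i.e. δ/(1−δ) ≥ 34/25.
Equivalently δ ≥ 34/(34+25) = 34/59.

34/59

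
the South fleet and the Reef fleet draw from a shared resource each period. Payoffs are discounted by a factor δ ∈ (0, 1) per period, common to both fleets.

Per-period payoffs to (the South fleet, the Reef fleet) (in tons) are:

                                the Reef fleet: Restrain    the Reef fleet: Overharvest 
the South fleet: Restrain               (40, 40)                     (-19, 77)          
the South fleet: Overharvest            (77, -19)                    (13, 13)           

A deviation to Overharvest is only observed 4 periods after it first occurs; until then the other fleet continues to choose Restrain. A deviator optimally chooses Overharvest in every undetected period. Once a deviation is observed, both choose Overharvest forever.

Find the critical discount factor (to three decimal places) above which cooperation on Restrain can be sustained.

The best deviation is to choose Overharvest for all 4 undetected periods, earning 77 each, then 13 forever once detected.
Deviation value: 77(1−δ^4)/(1−δ) + 13δ^4/(1−δ); cooperation value: 40/(1−δ).
IC: 40 ≥ 77(1−δ^4) + 13δ^4 = 77 − 64δ^4.
So δ^4 ≥ 37/64, giving δ ≥ (37/64)^(1/4) ≈ 0.872.

0.872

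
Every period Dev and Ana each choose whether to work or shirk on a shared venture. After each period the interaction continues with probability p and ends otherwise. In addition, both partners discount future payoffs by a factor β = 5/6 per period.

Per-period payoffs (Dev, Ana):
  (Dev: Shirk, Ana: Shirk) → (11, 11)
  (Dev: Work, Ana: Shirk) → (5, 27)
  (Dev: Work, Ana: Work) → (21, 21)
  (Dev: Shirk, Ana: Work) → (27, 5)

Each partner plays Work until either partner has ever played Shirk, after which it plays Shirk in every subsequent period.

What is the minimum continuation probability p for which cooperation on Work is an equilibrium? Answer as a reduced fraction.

With continuation probability p and discount β, the effective per-period discount factor is βp.
Grim-trigger IC: βp ≥ (27−21)/(27−11) = 3/8.
So p ≥ (3/8)/(5/6) = 9/20.

9/20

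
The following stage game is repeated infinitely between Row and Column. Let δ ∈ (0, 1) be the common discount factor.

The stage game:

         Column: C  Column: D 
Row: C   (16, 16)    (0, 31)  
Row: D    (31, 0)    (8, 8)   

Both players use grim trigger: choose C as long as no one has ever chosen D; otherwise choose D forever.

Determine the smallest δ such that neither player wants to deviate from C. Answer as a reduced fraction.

15/23

16/(1−δ) ≥ 31 + 8δ/(1−δ)
16 ≥ 31 − 23δ
δ ≥ 15/23.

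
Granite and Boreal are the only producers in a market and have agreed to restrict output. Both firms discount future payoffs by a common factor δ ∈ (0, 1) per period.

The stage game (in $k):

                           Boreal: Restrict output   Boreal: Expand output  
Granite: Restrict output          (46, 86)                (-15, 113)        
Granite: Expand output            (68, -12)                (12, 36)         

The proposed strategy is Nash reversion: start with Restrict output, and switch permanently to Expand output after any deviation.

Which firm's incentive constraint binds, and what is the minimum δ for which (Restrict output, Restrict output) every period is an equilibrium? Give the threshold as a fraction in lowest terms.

Granite; δ ≥ 11/28

For Granite: deviation gain 68−46 = 22, per-period punishment loss 46−12 = 34. IC gives δ ≥ 22/56 = 11/28.
For Boreal: gain 27, loss 50 per period, so δ ≥ 27/77.
The tighter constraint is Granite's, so cooperation needs δ ≥ 11/28.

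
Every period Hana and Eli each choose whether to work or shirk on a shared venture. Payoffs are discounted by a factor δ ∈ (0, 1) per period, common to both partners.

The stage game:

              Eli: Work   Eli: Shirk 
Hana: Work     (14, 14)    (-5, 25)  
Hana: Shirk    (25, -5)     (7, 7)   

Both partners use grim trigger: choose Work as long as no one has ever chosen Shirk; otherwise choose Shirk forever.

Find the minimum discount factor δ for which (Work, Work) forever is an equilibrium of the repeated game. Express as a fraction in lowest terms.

Cooperation forever yields 14 each period: 14/(1−δ).
Deviating yields 25 once, then 7 forever: 25 + 7δ/(1−δ).
No profitable deviation requires 14/(1−δ) ≥ 25 + 7δ/(1−δ).
Multiplying by (1−δ): 14 ≥ 25(1−δ) + 7δ = 25 − 18δ.
So 18δ ≥ 11, i.e. δ ≥ 11/18.

11/18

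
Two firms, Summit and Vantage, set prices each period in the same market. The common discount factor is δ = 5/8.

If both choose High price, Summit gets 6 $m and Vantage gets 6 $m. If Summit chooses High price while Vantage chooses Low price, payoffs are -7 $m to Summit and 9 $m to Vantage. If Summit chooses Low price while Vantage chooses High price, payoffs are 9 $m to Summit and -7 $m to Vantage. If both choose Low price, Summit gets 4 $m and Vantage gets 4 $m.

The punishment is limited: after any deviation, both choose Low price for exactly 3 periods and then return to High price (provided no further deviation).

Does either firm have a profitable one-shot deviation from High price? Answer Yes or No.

IC: δ+…+δ^3 ≥ (9−6)/(6−4) = 3/2.
At δ = 5/8: partial sum = 1.2598 < 1.5000. Cooperation not sustainable.

Yes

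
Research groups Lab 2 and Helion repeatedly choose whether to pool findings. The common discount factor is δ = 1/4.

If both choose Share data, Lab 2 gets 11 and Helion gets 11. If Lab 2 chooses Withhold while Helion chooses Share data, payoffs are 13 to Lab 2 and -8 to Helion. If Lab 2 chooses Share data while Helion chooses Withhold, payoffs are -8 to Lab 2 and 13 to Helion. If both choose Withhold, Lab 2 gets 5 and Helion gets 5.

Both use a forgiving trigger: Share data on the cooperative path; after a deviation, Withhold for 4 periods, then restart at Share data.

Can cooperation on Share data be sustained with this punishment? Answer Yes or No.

No

Comparing payoff streams over the 5 periods until play realigns: cooperate → 11(1+δ+…+δ^4); deviate → 13 + 5(δ+…+δ^4).
Cooperation is sustained iff (11−5)(δ+…+δ^4) ≥ 13−11.
δ+…+δ^4 = 1/4·(1−(1/4)^4)/(1−1/4) = 0.3320, and (13−11)/(11−5) = 0.3333.
0.3320 < 0.3333, so cooperation is not sustainable.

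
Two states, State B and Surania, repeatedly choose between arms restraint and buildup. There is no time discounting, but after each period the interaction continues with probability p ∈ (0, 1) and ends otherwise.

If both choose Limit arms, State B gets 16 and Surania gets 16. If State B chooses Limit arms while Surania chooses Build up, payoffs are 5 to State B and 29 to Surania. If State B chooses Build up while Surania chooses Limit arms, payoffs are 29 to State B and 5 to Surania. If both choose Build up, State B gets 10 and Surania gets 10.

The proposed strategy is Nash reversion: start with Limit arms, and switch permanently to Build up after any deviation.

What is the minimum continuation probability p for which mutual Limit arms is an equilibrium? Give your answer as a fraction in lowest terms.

Expected cooperation value is 16 + p·16 + p²·16 + … = 16/(1−p); deviation gives 29 + p·10/(1−p).
16 ≥ 29(1−p) + 10p ⇒ 19p ≥ 13 ⇒ p ≥ 13/19.

13/19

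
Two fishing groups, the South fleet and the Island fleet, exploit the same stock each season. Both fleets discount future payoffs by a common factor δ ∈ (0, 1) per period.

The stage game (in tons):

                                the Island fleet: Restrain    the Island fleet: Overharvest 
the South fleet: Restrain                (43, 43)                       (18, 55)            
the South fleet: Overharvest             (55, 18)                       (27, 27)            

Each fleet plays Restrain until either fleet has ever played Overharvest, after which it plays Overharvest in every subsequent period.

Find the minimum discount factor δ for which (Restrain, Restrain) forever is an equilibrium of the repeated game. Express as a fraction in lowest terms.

3/7

43/(1−δ) ≥ 55 + 27δ/(1−δ)
43 ≥ 55 − 28δ
δ ≥ 12/28 = 3/7.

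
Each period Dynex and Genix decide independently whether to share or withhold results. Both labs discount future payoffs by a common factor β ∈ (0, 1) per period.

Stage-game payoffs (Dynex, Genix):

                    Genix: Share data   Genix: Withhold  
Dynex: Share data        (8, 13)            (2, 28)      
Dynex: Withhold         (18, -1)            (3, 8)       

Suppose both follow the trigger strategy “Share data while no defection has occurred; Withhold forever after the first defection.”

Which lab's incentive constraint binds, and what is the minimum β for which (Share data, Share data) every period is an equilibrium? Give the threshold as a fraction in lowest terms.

Dynex's threshold: (18−8)/(18−3) = 2/3.
Genix's threshold: (28−13)/(28−8) = 3/4.
2/3 < 3/4, so Genix binds and β* = 3/4.

Genix; β ≥ 3/4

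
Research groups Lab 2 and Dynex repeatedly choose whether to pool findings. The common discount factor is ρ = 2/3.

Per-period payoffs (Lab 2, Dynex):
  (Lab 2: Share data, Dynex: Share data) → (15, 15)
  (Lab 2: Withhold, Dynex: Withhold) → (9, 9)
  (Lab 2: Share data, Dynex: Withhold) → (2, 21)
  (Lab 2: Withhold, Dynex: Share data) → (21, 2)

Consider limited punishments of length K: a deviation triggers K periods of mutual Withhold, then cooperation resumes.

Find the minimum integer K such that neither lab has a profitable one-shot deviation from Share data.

2

No profitable deviation requires (15−9)(ρ+…+ρ^K) ≥ 21−15, i.e. ρ+…+ρ^K ≥ 1 ≈ 1.0000.
With ρ = 2/3, the partial sums are K=1: 0.6667, K=2: 1.1111.
K = 2 is the first length at which the sum reaches 1.0000.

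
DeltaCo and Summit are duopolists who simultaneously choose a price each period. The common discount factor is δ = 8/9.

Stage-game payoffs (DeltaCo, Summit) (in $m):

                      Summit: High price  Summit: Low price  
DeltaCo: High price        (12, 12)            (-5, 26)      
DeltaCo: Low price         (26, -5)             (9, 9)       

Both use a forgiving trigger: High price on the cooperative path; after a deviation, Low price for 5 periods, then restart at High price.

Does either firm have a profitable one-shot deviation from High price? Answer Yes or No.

Yes

IC: δ+…+δ^5 ≥ (26−12)/(12−9) = 14/3.
At δ = 8/9: partial sum = 3.5606 < 4.6667. Cooperation not sustainable.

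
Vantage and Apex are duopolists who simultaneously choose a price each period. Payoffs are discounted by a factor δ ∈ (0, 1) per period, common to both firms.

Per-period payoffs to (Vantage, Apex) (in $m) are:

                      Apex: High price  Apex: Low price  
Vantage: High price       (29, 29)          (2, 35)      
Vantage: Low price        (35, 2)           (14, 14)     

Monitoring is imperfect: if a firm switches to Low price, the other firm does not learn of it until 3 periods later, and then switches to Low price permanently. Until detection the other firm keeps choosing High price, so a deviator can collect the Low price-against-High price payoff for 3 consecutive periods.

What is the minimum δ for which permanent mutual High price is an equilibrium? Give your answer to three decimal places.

0.659

Deviating for the 3 undetected periods gains 35−29 = 6 per period over cooperation, then loses 29−14 = 15 per period forever once punishment starts.
Gain: 6(1 + δ + … + δ^2); loss: 15·δ^3/(1−δ).
No profitable deviation ⇔ 6(1−δ^3) ≤ 15·δ^3, i.e. δ^3 ≥ 6/(6+15) = 2/7.
Hence δ ≥ (2/7)^(1/3) ≈ 0.659.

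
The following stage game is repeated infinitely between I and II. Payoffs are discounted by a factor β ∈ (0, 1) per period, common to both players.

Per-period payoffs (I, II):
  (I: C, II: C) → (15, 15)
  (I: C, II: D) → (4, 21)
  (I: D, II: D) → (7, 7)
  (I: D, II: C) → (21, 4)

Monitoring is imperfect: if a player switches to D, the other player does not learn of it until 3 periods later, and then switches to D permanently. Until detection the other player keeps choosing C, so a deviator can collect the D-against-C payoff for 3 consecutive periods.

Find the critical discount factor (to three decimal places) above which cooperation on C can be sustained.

The best deviation is to choose D for all 3 undetected periods, earning 21 each, then 7 forever once detected.
Deviation value: 21(1−β^3)/(1−β) + 7β^3/(1−β); cooperation value: 15/(1−β).
IC: 15 ≥ 21(1−β^3) + 7β^3 = 21 − 14β^3.
So β^3 ≥ 6/14 = 3/7, giving β ≥ (3/7)^(1/3) ≈ 0.754.

0.754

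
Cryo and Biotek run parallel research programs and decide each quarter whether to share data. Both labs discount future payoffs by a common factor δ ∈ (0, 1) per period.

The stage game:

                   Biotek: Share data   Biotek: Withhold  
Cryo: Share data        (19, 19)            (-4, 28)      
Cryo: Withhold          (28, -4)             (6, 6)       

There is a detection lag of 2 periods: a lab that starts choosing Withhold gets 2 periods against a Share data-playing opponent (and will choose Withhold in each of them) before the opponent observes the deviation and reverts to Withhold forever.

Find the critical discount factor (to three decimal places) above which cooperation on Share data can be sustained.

0.640

The best deviation is to choose Withhold for all 2 undetected periods, earning 28 each, then 6 forever once detected.
Deviation value: 28(1−δ^2)/(1−δ) + 6δ^2/(1−δ); cooperation value: 19/(1−δ).
IC: 19 ≥ 28(1−δ^2) + 6δ^2 = 28 − 22δ^2.
So δ^2 ≥ 9/22, giving δ ≥ (9/22)^(1/2) ≈ 0.640.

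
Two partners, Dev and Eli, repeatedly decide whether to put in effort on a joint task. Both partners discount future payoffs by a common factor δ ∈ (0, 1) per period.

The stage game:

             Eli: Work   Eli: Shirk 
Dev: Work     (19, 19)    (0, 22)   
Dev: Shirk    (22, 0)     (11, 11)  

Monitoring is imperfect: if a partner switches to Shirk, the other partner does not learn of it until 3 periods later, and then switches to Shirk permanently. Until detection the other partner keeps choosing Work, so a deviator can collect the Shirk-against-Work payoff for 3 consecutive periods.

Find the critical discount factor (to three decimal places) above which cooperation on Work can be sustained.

0.648

The best deviation is to choose Shirk for all 3 undetected periods, earning 22 each, then 11 forever once detected.
Deviation value: 22(1−δ^3)/(1−δ) + 11δ^3/(1−δ); cooperation value: 19/(1−δ).
IC: 19 ≥ 22(1−δ^3) + 11δ^3 = 22 − 11δ^3.
So δ^3 ≥ 3/11, giving δ ≥ (3/11)^(1/3) ≈ 0.648.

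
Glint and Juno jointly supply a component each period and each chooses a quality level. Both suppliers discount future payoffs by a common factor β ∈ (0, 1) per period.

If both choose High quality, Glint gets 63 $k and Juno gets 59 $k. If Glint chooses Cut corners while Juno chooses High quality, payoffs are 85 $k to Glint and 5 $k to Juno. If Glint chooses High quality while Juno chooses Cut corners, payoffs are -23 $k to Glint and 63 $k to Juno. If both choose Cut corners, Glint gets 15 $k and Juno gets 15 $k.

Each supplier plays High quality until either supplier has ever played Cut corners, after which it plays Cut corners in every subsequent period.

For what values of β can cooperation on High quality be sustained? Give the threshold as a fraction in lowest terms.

For Glint: deviation gain 85−63 = 22, per-period punishment loss 63−15 = 48. IC gives β ≥ 22/70 = 11/35.
For Juno: gain 4, loss 44 per period, so β ≥ 4/48 = 1/12.
The tighter constraint is Glint's, so cooperation needs β ≥ 11/35.

11/35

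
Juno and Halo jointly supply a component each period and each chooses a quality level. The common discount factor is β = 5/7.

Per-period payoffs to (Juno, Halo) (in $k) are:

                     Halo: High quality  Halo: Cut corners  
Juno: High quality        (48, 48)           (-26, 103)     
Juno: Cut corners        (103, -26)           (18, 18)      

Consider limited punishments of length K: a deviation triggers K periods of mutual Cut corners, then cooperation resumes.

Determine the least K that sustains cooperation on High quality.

Need Σ_{k=1}^{K} β^k ≥ (103−48)/(48−18) = 1.8333 at β = 5/7.
At K = 3 the sum is 1.5889 < 1.8333; at K = 4 it is 1.8492 ≥ 1.8333.
So the minimum punishment length is K = 4.

4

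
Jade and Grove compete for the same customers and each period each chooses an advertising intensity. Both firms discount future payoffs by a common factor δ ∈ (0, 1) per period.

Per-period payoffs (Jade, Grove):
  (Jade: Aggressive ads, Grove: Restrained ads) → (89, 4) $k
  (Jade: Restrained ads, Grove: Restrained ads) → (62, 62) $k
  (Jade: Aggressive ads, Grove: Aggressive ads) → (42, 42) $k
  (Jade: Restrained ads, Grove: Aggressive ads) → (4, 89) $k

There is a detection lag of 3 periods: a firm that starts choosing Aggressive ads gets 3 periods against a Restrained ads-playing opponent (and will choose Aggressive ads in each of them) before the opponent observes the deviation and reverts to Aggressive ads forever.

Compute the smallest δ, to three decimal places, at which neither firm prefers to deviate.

0.831

A deviator earns 89 for 3 periods, then 42 forever; cooperating earns 62 forever. Multiplying the IC by (1−δ):
62 ≥ 89(1−δ^3) + 42δ^3, so 47·δ^3 ≥ 27 and δ^3 ≥ 27/47.
δ ≥ (27/47)^(1/3) ≈ 0.831.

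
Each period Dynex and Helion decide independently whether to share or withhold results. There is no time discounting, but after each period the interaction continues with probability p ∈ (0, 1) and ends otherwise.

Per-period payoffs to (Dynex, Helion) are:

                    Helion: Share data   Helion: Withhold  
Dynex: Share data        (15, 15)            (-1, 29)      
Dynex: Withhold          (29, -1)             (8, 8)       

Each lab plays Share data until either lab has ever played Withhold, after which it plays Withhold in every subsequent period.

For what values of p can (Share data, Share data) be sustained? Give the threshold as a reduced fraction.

2/3

Expected cooperation value is 15 + p·15 + p²·15 + … = 15/(1−p); deviation gives 29 + p·8/(1−p).
15 ≥ 29(1−p) + 8p ⇒ 21p ≥ 14 ⇒ p ≥ 14/21 = 2/3.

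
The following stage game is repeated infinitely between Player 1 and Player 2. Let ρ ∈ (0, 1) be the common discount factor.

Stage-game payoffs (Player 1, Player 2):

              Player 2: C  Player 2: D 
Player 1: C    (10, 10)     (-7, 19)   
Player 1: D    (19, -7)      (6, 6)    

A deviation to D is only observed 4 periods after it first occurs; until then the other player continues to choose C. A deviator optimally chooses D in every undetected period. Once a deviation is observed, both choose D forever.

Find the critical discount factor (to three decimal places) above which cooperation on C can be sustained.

0.912

The best deviation is to choose D for all 4 undetected periods, earning 19 each, then 6 forever once detected.
Deviation value: 19(1−ρ^4)/(1−ρ) + 6ρ^4/(1−ρ); cooperation value: 10/(1−ρ).
IC: 10 ≥ 19(1−ρ^4) + 6ρ^4 = 19 − 13ρ^4.
So ρ^4 ≥ 9/13, giving ρ ≥ (9/13)^(1/4) ≈ 0.912.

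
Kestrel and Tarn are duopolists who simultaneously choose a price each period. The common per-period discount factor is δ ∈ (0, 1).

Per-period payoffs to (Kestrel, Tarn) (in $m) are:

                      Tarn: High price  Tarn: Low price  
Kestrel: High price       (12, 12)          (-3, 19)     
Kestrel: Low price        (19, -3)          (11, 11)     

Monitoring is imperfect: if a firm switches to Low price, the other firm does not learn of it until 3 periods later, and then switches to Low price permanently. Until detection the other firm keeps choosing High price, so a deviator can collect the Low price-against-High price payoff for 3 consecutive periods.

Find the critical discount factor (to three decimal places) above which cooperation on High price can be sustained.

A deviator earns 19 for 3 periods, then 11 forever; cooperating earns 12 forever. Multiplying the IC by (1−δ):
12 ≥ 19(1−δ^3) + 11δ^3, so 8·δ^3 ≥ 7 and δ^3 ≥ 7/8.
δ ≥ (7/8)^(1/3) ≈ 0.956.

0.956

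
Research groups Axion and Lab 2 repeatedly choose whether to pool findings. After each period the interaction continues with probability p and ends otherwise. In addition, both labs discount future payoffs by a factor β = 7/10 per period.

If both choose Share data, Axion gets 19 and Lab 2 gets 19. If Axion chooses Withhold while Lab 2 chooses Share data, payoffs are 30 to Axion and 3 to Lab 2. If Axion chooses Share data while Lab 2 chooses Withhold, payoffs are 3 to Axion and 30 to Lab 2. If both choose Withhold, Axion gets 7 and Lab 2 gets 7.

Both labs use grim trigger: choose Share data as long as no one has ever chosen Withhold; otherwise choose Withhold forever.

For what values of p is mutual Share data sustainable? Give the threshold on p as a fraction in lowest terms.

110/161

Expected continuation weight on next period's payoff is β·p = 7/10·p, which plays the role of the discount factor.
Cooperation requires 7/10·p ≥ (30−19)/(30−7) = 11/23, hence p ≥ 110/161.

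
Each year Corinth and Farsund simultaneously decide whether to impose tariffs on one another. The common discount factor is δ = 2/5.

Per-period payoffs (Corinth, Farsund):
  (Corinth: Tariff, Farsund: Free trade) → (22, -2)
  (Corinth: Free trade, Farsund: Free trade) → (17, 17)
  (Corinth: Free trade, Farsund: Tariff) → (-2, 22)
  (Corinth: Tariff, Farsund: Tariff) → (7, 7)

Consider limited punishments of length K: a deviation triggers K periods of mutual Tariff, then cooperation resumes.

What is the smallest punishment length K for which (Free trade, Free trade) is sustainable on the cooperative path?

No profitable deviation requires (17−7)(δ+…+δ^K) ≥ 22−17, i.e. δ+…+δ^K ≥ 1/2 ≈ 0.5000.
With δ = 2/5, the partial sums are K=1: 0.4000, K=2: 0.5600.
K = 2 is the first length at which the sum reaches 0.5000.

2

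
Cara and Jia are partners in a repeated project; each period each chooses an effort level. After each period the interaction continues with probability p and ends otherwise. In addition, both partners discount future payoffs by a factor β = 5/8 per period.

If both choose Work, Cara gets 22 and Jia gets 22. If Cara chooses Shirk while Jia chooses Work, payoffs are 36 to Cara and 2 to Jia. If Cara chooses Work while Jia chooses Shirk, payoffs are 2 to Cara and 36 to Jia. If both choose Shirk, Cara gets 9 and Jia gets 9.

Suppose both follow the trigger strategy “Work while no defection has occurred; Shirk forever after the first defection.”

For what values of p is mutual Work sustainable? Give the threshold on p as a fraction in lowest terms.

With continuation probability p and discount β, the effective per-period discount factor is βp.
Grim-trigger IC: βp ≥ (36−22)/(36−9) = 14/27.
So p ≥ (14/27)/(5/8) = 112/135.

112/135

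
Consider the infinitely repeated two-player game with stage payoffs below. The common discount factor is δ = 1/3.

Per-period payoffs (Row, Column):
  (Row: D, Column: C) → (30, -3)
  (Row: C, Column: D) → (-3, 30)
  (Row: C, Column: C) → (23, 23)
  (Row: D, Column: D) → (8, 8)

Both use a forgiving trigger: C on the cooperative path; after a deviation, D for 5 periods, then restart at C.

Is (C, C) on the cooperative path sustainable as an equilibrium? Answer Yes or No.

A one-shot deviation gives 30 now, then 8 for 5 periods, then back to 23.
Gain from deviating: (30−23) today; loss: (23−8) in each of the next 5 periods.
No-deviation condition: (23−8)(δ+…+δ^5) ≥ 30−23, i.e. δ+…+δ^5 ≥ 7/15.
At δ = 1/3: δ+…+δ^5 = 0.4979 ≥ 0.4667.
So cooperation is sustainable.

Yes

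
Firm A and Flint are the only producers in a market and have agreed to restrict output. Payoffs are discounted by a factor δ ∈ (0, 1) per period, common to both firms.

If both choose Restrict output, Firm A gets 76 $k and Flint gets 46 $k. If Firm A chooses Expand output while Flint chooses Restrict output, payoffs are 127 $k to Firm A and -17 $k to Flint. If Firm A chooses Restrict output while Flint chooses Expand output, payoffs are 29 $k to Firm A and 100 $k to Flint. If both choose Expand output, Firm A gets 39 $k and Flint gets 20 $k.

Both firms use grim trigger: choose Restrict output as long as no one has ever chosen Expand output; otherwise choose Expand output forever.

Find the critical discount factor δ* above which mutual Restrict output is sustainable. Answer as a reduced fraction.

Firm A: cooperation gives 76 each period; deviation gives 127 once then 39 forever.
  76/(1−δ) ≥ 127 + 39δ/(1−δ) ⇒ δ ≥ 51/88.
Flint: cooperation gives 46 each period; deviation gives 100 once then 20 forever.
  δ ≥ 54/80 = 27/40.
Both must hold, so the binding constraint is Flint's: δ ≥ 27/40.

27/40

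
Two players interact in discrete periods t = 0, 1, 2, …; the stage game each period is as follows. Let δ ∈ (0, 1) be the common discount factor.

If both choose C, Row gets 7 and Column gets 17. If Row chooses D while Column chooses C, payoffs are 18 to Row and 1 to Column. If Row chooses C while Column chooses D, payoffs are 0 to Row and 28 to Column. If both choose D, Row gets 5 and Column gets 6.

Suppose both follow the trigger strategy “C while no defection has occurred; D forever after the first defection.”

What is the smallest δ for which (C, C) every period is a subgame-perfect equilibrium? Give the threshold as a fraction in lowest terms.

Row: cooperation gives 7 each period; deviation gives 18 once then 5 forever.
  7/(1−δ) ≥ 18 + 5δ/(1−δ) ⇒ δ ≥ 11/13.
Column: cooperation gives 17 each period; deviation gives 28 once then 6 forever.
  δ ≥ 11/22 = 1/2.
Both must hold, so the binding constraint is Row's: δ ≥ 11/13.

11/13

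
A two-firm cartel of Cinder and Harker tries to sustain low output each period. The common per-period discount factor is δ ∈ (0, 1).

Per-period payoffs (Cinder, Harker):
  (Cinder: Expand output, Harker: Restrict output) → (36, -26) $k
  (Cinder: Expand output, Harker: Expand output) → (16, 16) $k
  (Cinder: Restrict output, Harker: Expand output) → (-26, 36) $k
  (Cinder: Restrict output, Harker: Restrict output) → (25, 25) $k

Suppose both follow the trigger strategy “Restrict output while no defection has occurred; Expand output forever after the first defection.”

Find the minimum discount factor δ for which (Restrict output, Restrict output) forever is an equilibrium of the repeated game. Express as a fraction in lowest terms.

11/20

Cooperation forever yields 25 each period: 25/(1−δ).
Deviating yields 36 once, then 16 forever: 36 + 16δ/(1−δ).
No profitable deviation requires 25/(1−δ) ≥ 36 + 16δ/(1−δ).
Multiplying by (1−δ): 25 ≥ 36(1−δ) + 16δ = 36 − 20δ.
So 20δ ≥ 11, i.e. δ ≥ 11/20.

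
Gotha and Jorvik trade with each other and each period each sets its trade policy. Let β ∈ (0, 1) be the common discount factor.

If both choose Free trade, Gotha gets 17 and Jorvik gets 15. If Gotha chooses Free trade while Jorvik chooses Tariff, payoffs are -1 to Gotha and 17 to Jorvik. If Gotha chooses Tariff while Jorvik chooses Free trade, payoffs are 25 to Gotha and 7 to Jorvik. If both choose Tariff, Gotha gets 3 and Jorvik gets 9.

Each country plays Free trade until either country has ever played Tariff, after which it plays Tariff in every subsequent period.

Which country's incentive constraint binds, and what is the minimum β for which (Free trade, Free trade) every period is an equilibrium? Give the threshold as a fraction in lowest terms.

Gotha's threshold: (25−17)/(25−3) = 4/11.
Jorvik's threshold: (17−15)/(17−9) = 1/4.
4/11 > 1/4, so Gotha binds and β* = 4/11.

Gotha; β ≥ 4/11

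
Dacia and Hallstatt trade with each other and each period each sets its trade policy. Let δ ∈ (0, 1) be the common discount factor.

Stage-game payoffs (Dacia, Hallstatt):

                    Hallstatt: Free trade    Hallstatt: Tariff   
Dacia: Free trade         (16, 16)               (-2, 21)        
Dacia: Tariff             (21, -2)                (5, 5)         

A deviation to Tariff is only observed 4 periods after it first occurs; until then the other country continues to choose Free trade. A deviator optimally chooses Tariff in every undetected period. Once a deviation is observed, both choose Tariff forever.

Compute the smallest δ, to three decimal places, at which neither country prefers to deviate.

The best deviation is to choose Tariff for all 4 undetected periods, earning 21 each, then 5 forever once detected.
Deviation value: 21(1−δ^4)/(1−δ) + 5δ^4/(1−δ); cooperation value: 16/(1−δ).
IC: 16 ≥ 21(1−δ^4) + 5δ^4 = 21 − 16δ^4.
So δ^4 ≥ 5/16, giving δ ≥ (5/16)^(1/4) ≈ 0.748.

0.748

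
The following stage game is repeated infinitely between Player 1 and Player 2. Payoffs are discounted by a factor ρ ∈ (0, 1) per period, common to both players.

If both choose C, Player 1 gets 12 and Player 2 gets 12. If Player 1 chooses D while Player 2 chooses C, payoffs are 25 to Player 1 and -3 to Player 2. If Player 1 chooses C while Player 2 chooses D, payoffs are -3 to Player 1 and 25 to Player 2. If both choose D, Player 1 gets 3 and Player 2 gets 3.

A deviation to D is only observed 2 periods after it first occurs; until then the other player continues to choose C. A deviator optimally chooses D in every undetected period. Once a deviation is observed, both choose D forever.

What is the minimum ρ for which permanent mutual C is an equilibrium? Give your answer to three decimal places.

The best deviation is to choose D for all 2 undetected periods, earning 25 each, then 3 forever once detected.
Deviation value: 25(1−ρ^2)/(1−ρ) + 3ρ^2/(1−ρ); cooperation value: 12/(1−ρ).
IC: 12 ≥ 25(1−ρ^2) + 3ρ^2 = 25 − 22ρ^2.
So ρ^2 ≥ 13/22, giving ρ ≥ (13/22)^(1/2) ≈ 0.769.

0.769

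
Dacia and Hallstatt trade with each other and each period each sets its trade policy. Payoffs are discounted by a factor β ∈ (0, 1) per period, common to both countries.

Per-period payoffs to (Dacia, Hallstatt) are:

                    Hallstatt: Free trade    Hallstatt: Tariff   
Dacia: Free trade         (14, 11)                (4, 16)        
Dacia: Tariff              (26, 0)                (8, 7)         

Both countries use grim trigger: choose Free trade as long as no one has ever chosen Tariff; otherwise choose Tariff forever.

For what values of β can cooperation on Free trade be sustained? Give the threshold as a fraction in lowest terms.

Dacia: cooperation gives 14 each period; deviation gives 26 once then 8 forever.
  14/(1−β) ≥ 26 + 8β/(1−β) ⇒ β ≥ 12/18 = 2/3.
Hallstatt: cooperation gives 11 each period; deviation gives 16 once then 7 forever.
  β ≥ 5/9.
Both must hold, so the binding constraint is Dacia's: β ≥ 2/3.

2/3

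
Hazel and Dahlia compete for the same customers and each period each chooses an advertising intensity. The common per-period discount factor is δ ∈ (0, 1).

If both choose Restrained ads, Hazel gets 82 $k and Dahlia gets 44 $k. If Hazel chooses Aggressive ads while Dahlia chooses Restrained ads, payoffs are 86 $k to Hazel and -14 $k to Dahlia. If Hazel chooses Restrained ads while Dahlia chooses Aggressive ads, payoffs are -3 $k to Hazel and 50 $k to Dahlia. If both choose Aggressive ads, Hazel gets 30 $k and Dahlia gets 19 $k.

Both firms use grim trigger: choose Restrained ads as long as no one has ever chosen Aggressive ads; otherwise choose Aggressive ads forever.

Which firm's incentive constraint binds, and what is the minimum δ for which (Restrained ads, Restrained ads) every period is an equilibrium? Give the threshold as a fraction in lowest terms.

Hazel's threshold: (86−82)/(86−30) = 1/14.
Dahlia's threshold: (50−44)/(50−19) = 6/31.
1/14 < 6/31, so Dahlia binds and δ* = 6/31.

Dahlia; δ ≥ 6/31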